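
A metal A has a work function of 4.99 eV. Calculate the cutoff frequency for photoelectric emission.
1.2066e+15 Hz

The threshold frequency is when the photon energy equals the work function:
hf₀ = φ

Solving for f₀:
f₀ = φ/h = (4.99 eV × 1.602×10⁻¹⁹ J/eV) / (6.626×10⁻³⁴ J·s)
f₀ = 1.2066e+15 Hz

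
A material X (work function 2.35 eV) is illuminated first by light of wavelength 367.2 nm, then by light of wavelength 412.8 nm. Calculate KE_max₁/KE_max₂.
1.5708

Using Einstein's equation: KE_max = hc/λ - φ

For λ₁ = 367.2 nm:
E₁ = hc/λ₁ = 3.3765 eV
KE₁ = E₁ - φ = 3.3765 - 2.35 = 1.0265 eV

For λ₂ = 412.8 nm:
E₂ = hc/λ₂ = 3.0035 eV
KE₂ = E₂ - φ = 3.0035 - 2.35 = 0.6535 eV

Ratio: KE₁/KE₂ = 1.0265/0.6535 = 1.5708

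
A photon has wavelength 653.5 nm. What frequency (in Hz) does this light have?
4.5875e+14 Hz

Using the wave equation: c = fλ

Solving for frequency:
f = c/λ = (3×10⁸ m/s) / (653.5×10⁻⁹ m)
f = 4.5875e+14 Hz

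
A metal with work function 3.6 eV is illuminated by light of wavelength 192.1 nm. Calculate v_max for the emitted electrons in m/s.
1.0020e+06 m/s

First, find the maximum kinetic energy:
E_photon = hc/λ = 6.4541 eV
KE_max = E_photon - φ = 6.4541 - 3.6 = 2.8541 eV

Convert to Joules: KE_max = 2.8541 × 1.602×10⁻¹⁹ J = 4.5729e-19 J

Then use KE = ½mv² to find velocity:
v = √(2·KE/m) = √(2 × 4.5729e-19 J / 9.109e-31 kg)
v = 1.0020e+06 m/s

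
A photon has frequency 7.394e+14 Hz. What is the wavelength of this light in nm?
405.45 nm

Using the wave equation: c = fλ

Solving for wavelength:
λ = c/f = (3×10⁸ m/s) / (7.394e+14 Hz)
λ = 405.45 nm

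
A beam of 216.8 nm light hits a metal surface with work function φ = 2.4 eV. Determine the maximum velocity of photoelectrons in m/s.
1.0805e+06 m/s

First, find the maximum kinetic energy:
E_photon = hc/λ = 5.7188 eV
KE_max = E_photon - φ = 5.7188 - 2.4 = 3.3188 eV

Convert to Joules: KE_max = 3.3188 × 1.602×10⁻¹⁹ J = 5.3173e-19 J

Then use KE = ½mv² to find velocity:
v = √(2·KE/m) = √(2 × 5.3173e-19 J / 9.109e-31 kg)
v = 1.0805e+06 m/s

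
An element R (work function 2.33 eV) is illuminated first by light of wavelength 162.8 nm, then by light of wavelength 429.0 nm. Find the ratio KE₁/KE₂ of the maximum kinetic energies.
9.4376

Using Einstein's equation: KE_max = hc/λ - φ

For λ₁ = 162.8 nm:
E₁ = hc/λ₁ = 7.6157 eV
KE₁ = E₁ - φ = 7.6157 - 2.33 = 5.2857 eV

For λ₂ = 429.0 nm:
E₂ = hc/λ₂ = 2.8901 eV
KE₂ = E₂ - φ = 2.8901 - 2.33 = 0.5601 eV

Ratio: KE₁/KE₂ = 5.2857/0.5601 = 9.4376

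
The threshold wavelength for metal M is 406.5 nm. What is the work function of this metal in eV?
3.05 eV

At the threshold wavelength, photon energy equals work function:
φ = hc/λ₀

Calculating:
φ = (6.626×10⁻³⁴ J·s)(3×10⁸ m/s) / (406.5×10⁻⁹ m)
φ = 3.05 eV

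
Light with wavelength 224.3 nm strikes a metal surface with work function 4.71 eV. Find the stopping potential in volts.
0.8176 V

The stopping potential V_s satisfies: eV_s = KE_max

First, find KE_max using Einstein's equation:
E_photon = hc/λ = 5.5276 eV
KE_max = E_photon - φ = 5.5276 - 4.71 = 0.8176 eV

Since eV_s = KE_max:
V_s = KE_max/e = 0.8176 V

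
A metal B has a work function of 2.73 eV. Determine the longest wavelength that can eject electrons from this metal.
454.15 nm

The threshold wavelength is when the photon energy equals the work function:
hc/λ₀ = φ

Solving for λ₀:
λ₀ = hc/φ = (6.626×10⁻³⁴ J·s)(3×10⁸ m/s) / (2.73 eV × 1.602×10⁻¹⁹ J/eV)
λ₀ = 454.15 nm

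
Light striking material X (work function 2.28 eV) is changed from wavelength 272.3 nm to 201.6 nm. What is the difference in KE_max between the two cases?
1.5968 eV

Using Einstein's equation: KE_max = hc/λ - φ

For λ₁ = 272.3 nm:
KE₁ = hc/λ₁ - φ = 4.5532 - 2.28 = 2.2732 eV

For λ₂ = 201.6 nm:
KE₂ = hc/λ₂ - φ = 6.1500 - 2.28 = 3.8700 eV

Change in KE:
ΔKE = KE₂ - KE₁ = 3.8700 - 2.2732 = 1.5968 eV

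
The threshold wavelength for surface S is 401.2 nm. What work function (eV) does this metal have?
3.09 eV

At the threshold wavelength, photon energy equals work function:
φ = hc/λ₀

Calculating:
φ = (6.626×10⁻³⁴ J·s)(3×10⁸ m/s) / (401.2×10⁻⁹ m)
φ = 3.09 eV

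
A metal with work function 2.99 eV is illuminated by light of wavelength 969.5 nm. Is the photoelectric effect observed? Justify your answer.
No

For photoemission, the photon energy must exceed the work function.

Photon energy: E = hc/λ = 1.2788 eV
Work function: φ = 2.99 eV

Since E_photon (1.2788 eV) < φ (2.99 eV), photoemission will NOT occur.
The threshold wavelength is λ₀ = hc/φ = 414.7 nm.
Since 969.5 nm > 414.7 nm, the photons lack sufficient energy.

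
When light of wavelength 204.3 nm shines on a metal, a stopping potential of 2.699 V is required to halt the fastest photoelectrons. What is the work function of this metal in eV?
3.37 eV

The stopping potential gives the maximum kinetic energy: KE_max = eV_s = 2.699 eV

From Einstein's photoelectric equation: KE_max = hc/λ - φ
Rearranging: φ = hc/λ - KE_max

Calculate photon energy:
E_photon = hc/λ = (6.626×10⁻³⁴ J·s)(3×10⁸ m/s) / (204.3×10⁻⁹ m) = 6.0687 eV

Therefore:
φ = 6.0687 - 2.699 = 3.37 eV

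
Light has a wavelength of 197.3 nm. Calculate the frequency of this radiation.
1.5195e+15 Hz

Using the wave equation: c = fλ

Solving for frequency:
f = c/λ = (3×10⁸ m/s) / (197.3×10⁻⁹ m)
f = 1.5195e+15 Hz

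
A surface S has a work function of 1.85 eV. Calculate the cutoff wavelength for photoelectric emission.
670.18 nm

The threshold wavelength is when the photon energy equals the work function:
hc/λ₀ = φ

Solving for λ₀:
λ₀ = hc/φ = (6.626×10⁻³⁴ J·s)(3×10⁸ m/s) / (1.85 eV × 1.602×10⁻¹⁹ J/eV)
λ₀ = 670.18 nm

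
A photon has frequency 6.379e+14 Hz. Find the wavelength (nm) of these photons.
469.97 nm

Using the wave equation: c = fλ

Solving for wavelength:
λ = c/f = (3×10⁸ m/s) / (6.379e+14 Hz)
λ = 469.97 nm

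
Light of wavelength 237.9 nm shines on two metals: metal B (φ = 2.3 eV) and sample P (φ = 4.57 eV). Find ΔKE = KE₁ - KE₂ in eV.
2.2700 eV

Using KE_max = hc/λ - φ for each metal:

Photon energy: E = hc/λ = 5.2116 eV

For metal B (φ₁ = 2.3 eV):
KE₁ = E - φ₁ = 5.2116 - 2.3 = 2.9116 eV

For sample P (φ₂ = 4.57 eV):
KE₂ = E - φ₂ = 5.2116 - 4.57 = 0.6416 eV

Difference:
ΔKE = KE₁ - KE₂ = 2.9116 - 0.6416 = 2.2700 eV

Note: The difference equals the difference in work functions: 4.57 - 2.3 = 2.27 eV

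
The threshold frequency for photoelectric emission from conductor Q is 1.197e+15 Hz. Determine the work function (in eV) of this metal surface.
4.95 eV

At the threshold frequency, photon energy equals work function:
φ = hf₀

Calculating:
φ = (6.626×10⁻³⁴ J·s)(1.197e+15 Hz)
φ = 4.95 eV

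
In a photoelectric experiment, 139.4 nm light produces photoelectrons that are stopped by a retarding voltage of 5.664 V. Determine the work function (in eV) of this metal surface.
3.23 eV

The stopping potential gives the maximum kinetic energy: KE_max = eV_s = 5.664 eV

From Einstein's photoelectric equation: KE_max = hc/λ - φ
Rearranging: φ = hc/λ - KE_max

Calculate photon energy:
E_photon = hc/λ = (6.626×10⁻³⁴ J·s)(3×10⁸ m/s) / (139.4×10⁻⁹ m) = 8.8941 eV

Therefore:
φ = 8.8941 - 5.664 = 3.23 eV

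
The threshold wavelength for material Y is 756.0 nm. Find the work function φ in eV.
1.64 eV

At the threshold wavelength, photon energy equals work function:
φ = hc/λ₀

Calculating:
φ = (6.626×10⁻³⁴ J·s)(3×10⁸ m/s) / (756.0×10⁻⁹ m)
φ = 1.64 eV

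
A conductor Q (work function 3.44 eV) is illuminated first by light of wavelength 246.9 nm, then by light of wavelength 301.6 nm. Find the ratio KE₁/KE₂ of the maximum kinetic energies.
2.3575

Using Einstein's equation: KE_max = hc/λ - φ

For λ₁ = 246.9 nm:
E₁ = hc/λ₁ = 5.0216 eV
KE₁ = E₁ - φ = 5.0216 - 3.44 = 1.5816 eV

For λ₂ = 301.6 nm:
E₂ = hc/λ₂ = 4.1109 eV
KE₂ = E₂ - φ = 4.1109 - 3.44 = 0.6709 eV

Ratio: KE₁/KE₂ = 1.5816/0.6709 = 2.3575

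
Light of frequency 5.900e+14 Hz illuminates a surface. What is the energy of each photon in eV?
2.4400 eV

Using E = hf:

E = hf = (6.626×10⁻³⁴ J·s)(5.900e+14 Hz)
E = 2.4400 eV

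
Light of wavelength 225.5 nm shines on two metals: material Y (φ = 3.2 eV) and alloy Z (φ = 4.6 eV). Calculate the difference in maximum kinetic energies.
1.4000 eV

Using KE_max = hc/λ - φ for each metal:

Photon energy: E = hc/λ = 5.4982 eV

For material Y (φ₁ = 3.2 eV):
KE₁ = E - φ₁ = 5.4982 - 3.2 = 2.2982 eV

For alloy Z (φ₂ = 4.6 eV):
KE₂ = E - φ₂ = 5.4982 - 4.6 = 0.8982 eV

Difference:
ΔKE = KE₁ - KE₂ = 2.2982 - 0.8982 = 1.4000 eV

Note: The difference equals the difference in work functions: 4.6 - 3.2 = 1.40 eV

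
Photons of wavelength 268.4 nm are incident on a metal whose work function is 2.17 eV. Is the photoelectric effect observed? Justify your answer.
Yes

For photoemission, the photon energy must exceed the work function.

Photon energy: E = hc/λ = 4.6194 eV
Work function: φ = 2.17 eV

Since E_photon (4.6194 eV) > φ (2.17 eV), photoemission WILL occur.
The threshold wavelength is λ₀ = hc/φ = 571.4 nm.
Since 268.4 nm < 571.4 nm, the light has sufficient energy.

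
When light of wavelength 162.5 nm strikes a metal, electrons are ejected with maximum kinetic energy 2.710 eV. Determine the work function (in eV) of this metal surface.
4.92 eV

From Einstein's photoelectric equation: KE_max = hf - φ = hc/λ - φ

Rearranging for φ:
φ = hc/λ - KE_max

Calculate photon energy:
E_photon = hc/λ = 7.6298 eV

Therefore:
φ = 7.6298 - 2.710 = 4.92 eV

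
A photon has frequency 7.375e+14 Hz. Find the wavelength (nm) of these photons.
406.50 nm

Using the wave equation: c = fλ

Solving for wavelength:
λ = c/f = (3×10⁸ m/s) / (7.375e+14 Hz)
λ = 406.50 nm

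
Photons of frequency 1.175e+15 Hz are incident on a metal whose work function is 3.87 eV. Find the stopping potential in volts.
0.9894 V

The stopping potential V_s satisfies: eV_s = KE_max

First, find KE_max using Einstein's equation:
E_photon = hf = (6.626×10⁻³⁴ J·s)(1.175e+15 Hz) = 4.8594 eV
KE_max = E_photon - φ = 4.8594 - 3.87 = 0.9894 eV

Since eV_s = KE_max:
V_s = KE_max/e = 0.9894 V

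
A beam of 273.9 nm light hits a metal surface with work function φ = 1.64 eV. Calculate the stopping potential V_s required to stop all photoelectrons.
2.8866 V

The stopping potential V_s satisfies: eV_s = KE_max

First, find KE_max using Einstein's equation:
E_photon = hc/λ = 4.5266 eV
KE_max = E_photon - φ = 4.5266 - 1.64 = 2.8866 eV

Since eV_s = KE_max:
V_s = KE_max/e = 2.8866 V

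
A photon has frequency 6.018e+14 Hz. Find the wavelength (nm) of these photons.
498.16 nm

Using the wave equation: c = fλ

Solving for wavelength:
λ = c/f = (3×10⁸ m/s) / (6.018e+14 Hz)
λ = 498.16 nm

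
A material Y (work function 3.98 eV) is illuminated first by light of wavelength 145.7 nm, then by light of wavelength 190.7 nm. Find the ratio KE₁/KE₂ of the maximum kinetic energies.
1.7964

Using Einstein's equation: KE_max = hc/λ - φ

For λ₁ = 145.7 nm:
E₁ = hc/λ₁ = 8.5096 eV
KE₁ = E₁ - φ = 8.5096 - 3.98 = 4.5296 eV

For λ₂ = 190.7 nm:
E₂ = hc/λ₂ = 6.5015 eV
KE₂ = E₂ - φ = 6.5015 - 3.98 = 2.5215 eV

Ratio: KE₁/KE₂ = 4.5296/2.5215 = 1.7964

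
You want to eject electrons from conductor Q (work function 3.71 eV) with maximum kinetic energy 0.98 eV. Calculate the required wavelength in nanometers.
264.36 nm

From Einstein's equation: KE_max = hc/λ - φ

Rearranging for λ:
hc/λ = KE_max + φ
λ = hc/(KE_max + φ)

Required photon energy:
E_photon = KE_max + φ = 0.98 + 3.71 = 4.69 eV

Required wavelength:
λ = hc/E_photon = (6.626×10⁻³⁴)(3×10⁸) / (4.69 × 1.602×10⁻¹⁹)
λ = 264.36 nm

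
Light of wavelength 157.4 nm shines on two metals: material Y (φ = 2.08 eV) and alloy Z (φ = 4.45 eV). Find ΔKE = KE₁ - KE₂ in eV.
2.3700 eV

Using KE_max = hc/λ - φ for each metal:

Photon energy: E = hc/λ = 7.8770 eV

For material Y (φ₁ = 2.08 eV):
KE₁ = E - φ₁ = 7.8770 - 2.08 = 5.7970 eV

For alloy Z (φ₂ = 4.45 eV):
KE₂ = E - φ₂ = 7.8770 - 4.45 = 3.4270 eV

Difference:
ΔKE = KE₁ - KE₂ = 5.7970 - 3.4270 = 2.3700 eV

Note: The difference equals the difference in work functions: 4.45 - 2.08 = 2.37 eV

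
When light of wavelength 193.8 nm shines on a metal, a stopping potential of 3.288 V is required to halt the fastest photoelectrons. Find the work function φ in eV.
3.11 eV

The stopping potential gives the maximum kinetic energy: KE_max = eV_s = 3.288 eV

From Einstein's photoelectric equation: KE_max = hc/λ - φ
Rearranging: φ = hc/λ - KE_max

Calculate photon energy:
E_photon = hc/λ = (6.626×10⁻³⁴ J·s)(3×10⁸ m/s) / (193.8×10⁻⁹ m) = 6.3975 eV

Therefore:
φ = 6.3975 - 3.288 = 3.11 eV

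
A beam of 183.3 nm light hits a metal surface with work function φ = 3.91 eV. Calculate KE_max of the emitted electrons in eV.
2.8540 eV

Using Einstein's photoelectric equation: KE_max = hf - φ = hc/λ - φ

First, calculate the photon energy:
E_photon = hc/λ = (6.626×10⁻³⁴ J·s)(3×10⁸ m/s) / (183.3×10⁻⁹ m)
E_photon = 6.7640 eV

Then, the maximum kinetic energy:
KE_max = E_photon - φ = 6.7640 eV - 3.91 eV = 2.8540 eV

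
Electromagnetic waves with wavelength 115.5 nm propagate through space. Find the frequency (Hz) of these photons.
2.5956e+15 Hz

Using the wave equation: c = fλ

Solving for frequency:
f = c/λ = (3×10⁸ m/s) / (115.5×10⁻⁹ m)
f = 2.5956e+15 Hz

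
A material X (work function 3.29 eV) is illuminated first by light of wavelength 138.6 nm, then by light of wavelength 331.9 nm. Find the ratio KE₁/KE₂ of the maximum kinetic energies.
12.6921

Using Einstein's equation: KE_max = hc/λ - φ

For λ₁ = 138.6 nm:
E₁ = hc/λ₁ = 8.9455 eV
KE₁ = E₁ - φ = 8.9455 - 3.29 = 5.6555 eV

For λ₂ = 331.9 nm:
E₂ = hc/λ₂ = 3.7356 eV
KE₂ = E₂ - φ = 3.7356 - 3.29 = 0.4456 eV

Ratio: KE₁/KE₂ = 5.6555/0.4456 = 12.6921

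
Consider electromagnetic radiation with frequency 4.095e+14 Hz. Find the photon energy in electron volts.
1.6936 eV

Using E = hf:

E = hf = (6.626×10⁻³⁴ J·s)(4.095e+14 Hz)
E = 1.6936 eV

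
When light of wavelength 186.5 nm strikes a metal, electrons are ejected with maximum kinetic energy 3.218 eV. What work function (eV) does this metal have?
3.43 eV

From Einstein's photoelectric equation: KE_max = hf - φ = hc/λ - φ

Rearranging for φ:
φ = hc/λ - KE_max

Calculate photon energy:
E_photon = hc/λ = 6.6479 eV

Therefore:
φ = 6.6479 - 3.218 = 3.43 eV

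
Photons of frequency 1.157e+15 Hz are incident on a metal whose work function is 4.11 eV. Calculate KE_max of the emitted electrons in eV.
0.6750 eV

Using Einstein's photoelectric equation: KE_max = hf - φ

First, calculate the photon energy:
E_photon = hf = (6.626×10⁻³⁴ J·s)(1.157e+15 Hz)
E_photon = 4.7850 eV

Then, the maximum kinetic energy:
KE_max = E_photon - φ = 4.7850 eV - 4.11 eV = 0.6750 eV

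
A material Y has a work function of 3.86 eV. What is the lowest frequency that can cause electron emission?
9.3334e+14 Hz

The threshold frequency is when the photon energy equals the work function:
hf₀ = φ

Solving for f₀:
f₀ = φ/h = (3.86 eV × 1.602×10⁻¹⁹ J/eV) / (6.626×10⁻³⁴ J·s)
f₀ = 9.3334e+14 Hz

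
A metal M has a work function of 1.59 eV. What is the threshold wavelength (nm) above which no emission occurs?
779.77 nm

The threshold wavelength is when the photon energy equals the work function:
hc/λ₀ = φ

Solving for λ₀:
λ₀ = hc/φ = (6.626×10⁻³⁴ J·s)(3×10⁸ m/s) / (1.59 eV × 1.602×10⁻¹⁹ J/eV)
λ₀ = 779.77 nm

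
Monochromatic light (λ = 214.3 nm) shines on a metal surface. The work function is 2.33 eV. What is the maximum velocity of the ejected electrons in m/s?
1.1025e+06 m/s

First, find the maximum kinetic energy:
E_photon = hc/λ = 5.7855 eV
KE_max = E_photon - φ = 5.7855 - 2.33 = 3.4555 eV

Convert to Joules: KE_max = 3.4555 × 1.602×10⁻¹⁹ J = 5.5364e-19 J

Then use KE = ½mv² to find velocity:
v = √(2·KE/m) = √(2 × 5.5364e-19 J / 9.109e-31 kg)
v = 1.1025e+06 m/s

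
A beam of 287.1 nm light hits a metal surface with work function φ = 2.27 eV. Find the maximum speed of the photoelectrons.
8.4888e+05 m/s

First, find the maximum kinetic energy:
E_photon = hc/λ = 4.3185 eV
KE_max = E_photon - φ = 4.3185 - 2.27 = 2.0485 eV

Convert to Joules: KE_max = 2.0485 × 1.602×10⁻¹⁹ J = 3.2821e-19 J

Then use KE = ½mv² to find velocity:
v = √(2·KE/m) = √(2 × 3.2821e-19 J / 9.109e-31 kg)
v = 8.4888e+05 m/s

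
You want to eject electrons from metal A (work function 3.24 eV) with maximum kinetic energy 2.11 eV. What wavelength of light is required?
231.75 nm

From Einstein's equation: KE_max = hc/λ - φ

Rearranging for λ:
hc/λ = KE_max + φ
λ = hc/(KE_max + φ)

Required photon energy:
E_photon = KE_max + φ = 2.11 + 3.24 = 5.35 eV

Required wavelength:
λ = hc/E_photon = (6.626×10⁻³⁴)(3×10⁸) / (5.35 × 1.602×10⁻¹⁹)
λ = 231.75 nm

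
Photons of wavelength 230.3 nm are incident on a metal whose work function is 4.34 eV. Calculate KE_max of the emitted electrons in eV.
1.0436 eV

Using Einstein's photoelectric equation: KE_max = hf - φ = hc/λ - φ

First, calculate the photon energy:
E_photon = hc/λ = (6.626×10⁻³⁴ J·s)(3×10⁸ m/s) / (230.3×10⁻⁹ m)
E_photon = 5.3836 eV

Then, the maximum kinetic energy:
KE_max = E_photon - φ = 5.3836 eV - 4.34 eV = 1.0436 eV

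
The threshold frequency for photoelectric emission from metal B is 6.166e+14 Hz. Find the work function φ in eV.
2.55 eV

At the threshold frequency, photon energy equals work function:
φ = hf₀

Calculating:
φ = (6.626×10⁻³⁴ J·s)(6.166e+14 Hz)
φ = 2.55 eV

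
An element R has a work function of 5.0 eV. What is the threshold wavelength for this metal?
247.97 nm

The threshold wavelength is when the photon energy equals the work function:
hc/λ₀ = φ

Solving for λ₀:
λ₀ = hc/φ = (6.626×10⁻³⁴ J·s)(3×10⁸ m/s) / (5.0 eV × 1.602×10⁻¹⁹ J/eV)
λ₀ = 247.97 nm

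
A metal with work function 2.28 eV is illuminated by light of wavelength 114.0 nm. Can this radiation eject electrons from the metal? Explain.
Yes

For photoemission, the photon energy must exceed the work function.

Photon energy: E = hc/λ = 10.8758 eV
Work function: φ = 2.28 eV

Since E_photon (10.8758 eV) > φ (2.28 eV), photoemission WILL occur.
The threshold wavelength is λ₀ = hc/φ = 543.8 nm.
Since 114.0 nm < 543.8 nm, the light has sufficient energy.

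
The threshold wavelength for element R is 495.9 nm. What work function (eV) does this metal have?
2.50 eV

At the threshold wavelength, photon energy equals work function:
φ = hc/λ₀

Calculating:
φ = (6.626×10⁻³⁴ J·s)(3×10⁸ m/s) / (495.9×10⁻⁹ m)
φ = 2.50 eV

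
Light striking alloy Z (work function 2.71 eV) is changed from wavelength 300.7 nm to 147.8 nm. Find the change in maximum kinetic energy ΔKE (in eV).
4.2655 eV

Using Einstein's equation: KE_max = hc/λ - φ

For λ₁ = 300.7 nm:
KE₁ = hc/λ₁ - φ = 4.1232 - 2.71 = 1.4132 eV

For λ₂ = 147.8 nm:
KE₂ = hc/λ₂ - φ = 8.3886 - 2.71 = 5.6786 eV

Change in KE:
ΔKE = KE₂ - KE₁ = 5.6786 - 1.4132 = 4.2655 eV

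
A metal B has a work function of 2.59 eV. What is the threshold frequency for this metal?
6.2626e+14 Hz

The threshold frequency is when the photon energy equals the work function:
hf₀ = φ

Solving for f₀:
f₀ = φ/h = (2.59 eV × 1.602×10⁻¹⁹ J/eV) / (6.626×10⁻³⁴ J·s)
f₀ = 6.2626e+14 Hz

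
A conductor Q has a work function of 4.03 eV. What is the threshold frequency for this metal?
9.7445e+14 Hz

The threshold frequency is when the photon energy equals the work function:
hf₀ = φ

Solving for f₀:
f₀ = φ/h = (4.03 eV × 1.602×10⁻¹⁹ J/eV) / (6.626×10⁻³⁴ J·s)
f₀ = 9.7445e+14 Hz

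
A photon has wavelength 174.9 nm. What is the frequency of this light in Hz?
1.7141e+15 Hz

Using the wave equation: c = fλ

Solving for frequency:
f = c/λ = (3×10⁸ m/s) / (174.9×10⁻⁹ m)
f = 1.7141e+15 Hz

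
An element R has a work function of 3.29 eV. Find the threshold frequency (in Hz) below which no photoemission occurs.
7.9552e+14 Hz

The threshold frequency is when the photon energy equals the work function:
hf₀ = φ

Solving for f₀:
f₀ = φ/h = (3.29 eV × 1.602×10⁻¹⁹ J/eV) / (6.626×10⁻³⁴ J·s)
f₀ = 7.9552e+14 Hz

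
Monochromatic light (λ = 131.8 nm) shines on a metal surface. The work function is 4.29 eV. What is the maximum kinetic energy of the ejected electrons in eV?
5.1170 eV

Using Einstein's photoelectric equation: KE_max = hf - φ = hc/λ - φ

First, calculate the photon energy:
E_photon = hc/λ = (6.626×10⁻³⁴ J·s)(3×10⁸ m/s) / (131.8×10⁻⁹ m)
E_photon = 9.4070 eV

Then, the maximum kinetic energy:
KE_max = E_photon - φ = 9.4070 eV - 4.29 eV = 5.1170 eV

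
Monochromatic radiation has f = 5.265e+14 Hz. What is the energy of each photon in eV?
2.1774 eV

Using E = hf:

E = hf = (6.626×10⁻³⁴ J·s)(5.265e+14 Hz)
E = 2.1774 eV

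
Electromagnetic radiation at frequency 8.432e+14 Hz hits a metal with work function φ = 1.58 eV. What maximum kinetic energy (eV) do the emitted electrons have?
1.9072 eV

Using Einstein's photoelectric equation: KE_max = hf - φ

First, calculate the photon energy:
E_photon = hf = (6.626×10⁻³⁴ J·s)(8.432e+14 Hz)
E_photon = 3.4872 eV

Then, the maximum kinetic energy:
KE_max = E_photon - φ = 3.4872 eV - 1.58 eV = 1.9072 eV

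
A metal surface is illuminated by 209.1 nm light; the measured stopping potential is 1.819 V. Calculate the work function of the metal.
4.11 eV

The stopping potential gives the maximum kinetic energy: KE_max = eV_s = 1.819 eV

From Einstein's photoelectric equation: KE_max = hc/λ - φ
Rearranging: φ = hc/λ - KE_max

Calculate photon energy:
E_photon = hc/λ = (6.626×10⁻³⁴ J·s)(3×10⁸ m/s) / (209.1×10⁻⁹ m) = 5.9294 eV

Therefore:
φ = 5.9294 - 1.819 = 4.11 eV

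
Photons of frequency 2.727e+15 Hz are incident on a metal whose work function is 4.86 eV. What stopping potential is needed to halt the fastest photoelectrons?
6.4180 V

The stopping potential V_s satisfies: eV_s = KE_max

First, find KE_max using Einstein's equation:
E_photon = hf = (6.626×10⁻³⁴ J·s)(2.727e+15 Hz) = 11.2780 eV
KE_max = E_photon - φ = 11.2780 - 4.86 = 6.4180 eV

Since eV_s = KE_max:
V_s = KE_max/e = 6.4180 V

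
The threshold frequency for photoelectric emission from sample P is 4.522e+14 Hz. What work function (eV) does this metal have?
1.87 eV

At the threshold frequency, photon energy equals work function:
φ = hf₀

Calculating:
φ = (6.626×10⁻³⁴ J·s)(4.522e+14 Hz)
φ = 1.87 eV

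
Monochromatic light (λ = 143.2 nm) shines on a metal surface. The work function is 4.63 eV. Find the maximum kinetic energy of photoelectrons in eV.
4.0281 eV

Using Einstein's photoelectric equation: KE_max = hf - φ = hc/λ - φ

First, calculate the photon energy:
E_photon = hc/λ = (6.626×10⁻³⁴ J·s)(3×10⁸ m/s) / (143.2×10⁻⁹ m)
E_photon = 8.6581 eV

Then, the maximum kinetic energy:
KE_max = E_photon - φ = 8.6581 eV - 4.63 eV = 4.0281 eV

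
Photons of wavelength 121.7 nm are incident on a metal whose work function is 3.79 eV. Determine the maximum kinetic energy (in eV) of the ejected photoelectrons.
6.3977 eV

Using Einstein's photoelectric equation: KE_max = hf - φ = hc/λ - φ

First, calculate the photon energy:
E_photon = hc/λ = (6.626×10⁻³⁴ J·s)(3×10⁸ m/s) / (121.7×10⁻⁹ m)
E_photon = 10.1877 eV

Then, the maximum kinetic energy:
KE_max = E_photon - φ = 10.1877 eV - 3.79 eV = 6.3977 eV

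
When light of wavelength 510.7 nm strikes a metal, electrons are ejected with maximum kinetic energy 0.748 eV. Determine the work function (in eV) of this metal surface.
1.68 eV

From Einstein's photoelectric equation: KE_max = hf - φ = hc/λ - φ

Rearranging for φ:
φ = hc/λ - KE_max

Calculate photon energy:
E_photon = hc/λ = 2.4277 eV

Therefore:
φ = 2.4277 - 0.748 = 1.68 eV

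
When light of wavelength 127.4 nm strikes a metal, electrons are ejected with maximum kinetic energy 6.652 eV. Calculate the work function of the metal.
3.08 eV

From Einstein's photoelectric equation: KE_max = hf - φ = hc/λ - φ

Rearranging for φ:
φ = hc/λ - KE_max

Calculate photon energy:
E_photon = hc/λ = 9.7319 eV

Therefore:
φ = 9.7319 - 6.652 = 3.08 eV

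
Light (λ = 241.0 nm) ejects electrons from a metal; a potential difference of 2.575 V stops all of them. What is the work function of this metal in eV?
2.57 eV

The stopping potential gives the maximum kinetic energy: KE_max = eV_s = 2.575 eV

From Einstein's photoelectric equation: KE_max = hc/λ - φ
Rearranging: φ = hc/λ - KE_max

Calculate photon energy:
E_photon = hc/λ = (6.626×10⁻³⁴ J·s)(3×10⁸ m/s) / (241.0×10⁻⁹ m) = 5.1446 eV

Therefore:
φ = 5.1446 - 2.575 = 2.57 eV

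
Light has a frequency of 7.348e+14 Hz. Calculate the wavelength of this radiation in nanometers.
407.99 nm

Using the wave equation: c = fλ

Solving for wavelength:
λ = c/f = (3×10⁸ m/s) / (7.348e+14 Hz)
λ = 407.99 nm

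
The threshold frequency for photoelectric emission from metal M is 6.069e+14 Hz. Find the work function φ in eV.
2.51 eV

At the threshold frequency, photon energy equals work function:
φ = hf₀

Calculating:
φ = (6.626×10⁻³⁴ J·s)(6.069e+14 Hz)
φ = 2.51 eV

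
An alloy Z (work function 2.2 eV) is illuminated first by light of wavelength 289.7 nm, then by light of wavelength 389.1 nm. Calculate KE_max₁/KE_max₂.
2.1083

Using Einstein's equation: KE_max = hc/λ - φ

For λ₁ = 289.7 nm:
E₁ = hc/λ₁ = 4.2797 eV
KE₁ = E₁ - φ = 4.2797 - 2.2 = 2.0797 eV

For λ₂ = 389.1 nm:
E₂ = hc/λ₂ = 3.1864 eV
KE₂ = E₂ - φ = 3.1864 - 2.2 = 0.9864 eV

Ratio: KE₁/KE₂ = 2.0797/0.9864 = 2.1083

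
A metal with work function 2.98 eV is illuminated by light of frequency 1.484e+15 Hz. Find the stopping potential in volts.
3.1573 V

The stopping potential V_s satisfies: eV_s = KE_max

First, find KE_max using Einstein's equation:
E_photon = hf = (6.626×10⁻³⁴ J·s)(1.484e+15 Hz) = 6.1373 eV
KE_max = E_photon - φ = 6.1373 - 2.98 = 3.1573 eV

Since eV_s = KE_max:
V_s = KE_max/e = 3.1573 V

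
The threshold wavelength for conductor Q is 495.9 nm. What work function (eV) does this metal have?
2.50 eV

At the threshold wavelength, photon energy equals work function:
φ = hc/λ₀

Calculating:
φ = (6.626×10⁻³⁴ J·s)(3×10⁸ m/s) / (495.9×10⁻⁹ m)
φ = 2.50 eV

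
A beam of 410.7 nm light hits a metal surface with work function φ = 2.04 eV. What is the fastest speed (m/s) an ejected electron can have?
5.8679e+05 m/s

First, find the maximum kinetic energy:
E_photon = hc/λ = 3.0189 eV
KE_max = E_photon - φ = 3.0189 - 2.04 = 0.9789 eV

Convert to Joules: KE_max = 0.9789 × 1.602×10⁻¹⁹ J = 1.5683e-19 J

Then use KE = ½mv² to find velocity:
v = √(2·KE/m) = √(2 × 1.5683e-19 J / 9.109e-31 kg)
v = 5.8679e+05 m/s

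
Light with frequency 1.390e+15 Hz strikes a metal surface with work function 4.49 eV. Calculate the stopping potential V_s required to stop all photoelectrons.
1.2586 V

The stopping potential V_s satisfies: eV_s = KE_max

First, find KE_max using Einstein's equation:
E_photon = hf = (6.626×10⁻³⁴ J·s)(1.390e+15 Hz) = 5.7486 eV
KE_max = E_photon - φ = 5.7486 - 4.49 = 1.2586 eV

Since eV_s = KE_max:
V_s = KE_max/e = 1.2586 V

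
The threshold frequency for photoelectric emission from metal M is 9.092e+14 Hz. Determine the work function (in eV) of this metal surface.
3.76 eV

At the threshold frequency, photon energy equals work function:
φ = hf₀

Calculating:
φ = (6.626×10⁻³⁴ J·s)(9.092e+14 Hz)
φ = 3.76 eV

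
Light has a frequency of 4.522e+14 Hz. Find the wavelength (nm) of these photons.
662.96 nm

Using the wave equation: c = fλ

Solving for wavelength:
λ = c/f = (3×10⁸ m/s) / (4.522e+14 Hz)
λ = 662.96 nm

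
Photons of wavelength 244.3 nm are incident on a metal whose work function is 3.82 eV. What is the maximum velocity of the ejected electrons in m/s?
6.6445e+05 m/s

First, find the maximum kinetic energy:
E_photon = hc/λ = 5.0751 eV
KE_max = E_photon - φ = 5.0751 - 3.82 = 1.2551 eV

Convert to Joules: KE_max = 1.2551 × 1.602×10⁻¹⁹ J = 2.0109e-19 J

Then use KE = ½mv² to find velocity:
v = √(2·KE/m) = √(2 × 2.0109e-19 J / 9.109e-31 kg)
v = 6.6445e+05 m/s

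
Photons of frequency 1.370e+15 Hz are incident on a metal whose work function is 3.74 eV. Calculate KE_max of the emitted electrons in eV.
1.9259 eV

Using Einstein's photoelectric equation: KE_max = hf - φ

First, calculate the photon energy:
E_photon = hf = (6.626×10⁻³⁴ J·s)(1.370e+15 Hz)
E_photon = 5.6659 eV

Then, the maximum kinetic energy:
KE_max = E_photon - φ = 5.6659 eV - 3.74 eV = 1.9259 eV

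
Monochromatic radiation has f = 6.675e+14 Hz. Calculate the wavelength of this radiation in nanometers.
449.13 nm

Using the wave equation: c = fλ

Solving for wavelength:
λ = c/f = (3×10⁸ m/s) / (6.675e+14 Hz)
λ = 449.13 nm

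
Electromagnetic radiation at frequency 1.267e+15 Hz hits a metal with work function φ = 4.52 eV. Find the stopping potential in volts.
0.7199 V

The stopping potential V_s satisfies: eV_s = KE_max

First, find KE_max using Einstein's equation:
E_photon = hf = (6.626×10⁻³⁴ J·s)(1.267e+15 Hz) = 5.2399 eV
KE_max = E_photon - φ = 5.2399 - 4.52 = 0.7199 eV

Since eV_s = KE_max:
V_s = KE_max/e = 0.7199 V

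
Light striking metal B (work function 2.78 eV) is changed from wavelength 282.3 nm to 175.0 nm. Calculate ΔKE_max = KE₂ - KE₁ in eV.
2.6929 eV

Using Einstein's equation: KE_max = hc/λ - φ

For λ₁ = 282.3 nm:
KE₁ = hc/λ₁ - φ = 4.3919 - 2.78 = 1.6119 eV

For λ₂ = 175.0 nm:
KE₂ = hc/λ₂ - φ = 7.0848 - 2.78 = 4.3048 eV

Change in KE:
ΔKE = KE₂ - KE₁ = 4.3048 - 1.6119 = 2.6929 eV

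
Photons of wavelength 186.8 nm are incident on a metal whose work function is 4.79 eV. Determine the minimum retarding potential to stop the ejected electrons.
1.8473 V

The stopping potential V_s satisfies: eV_s = KE_max

First, find KE_max using Einstein's equation:
E_photon = hc/λ = 6.6373 eV
KE_max = E_photon - φ = 6.6373 - 4.79 = 1.8473 eV

Since eV_s = KE_max:
V_s = KE_max/e = 1.8473 V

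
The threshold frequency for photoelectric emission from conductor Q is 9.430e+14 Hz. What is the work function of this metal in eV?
3.90 eV

At the threshold frequency, photon energy equals work function:
φ = hf₀

Calculating:
φ = (6.626×10⁻³⁴ J·s)(9.430e+14 Hz)
φ = 3.90 eV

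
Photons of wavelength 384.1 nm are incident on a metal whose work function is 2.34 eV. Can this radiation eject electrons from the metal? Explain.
Yes

For photoemission, the photon energy must exceed the work function.

Photon energy: E = hc/λ = 3.2279 eV
Work function: φ = 2.34 eV

Since E_photon (3.2279 eV) > φ (2.34 eV), photoemission WILL occur.
The threshold wavelength is λ₀ = hc/φ = 529.8 nm.
Since 384.1 nm < 529.8 nm, the light has sufficient energy.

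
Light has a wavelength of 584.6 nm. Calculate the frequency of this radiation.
5.1282e+14 Hz

Using the wave equation: c = fλ

Solving for frequency:
f = c/λ = (3×10⁸ m/s) / (584.6×10⁻⁹ m)
f = 5.1282e+14 Hz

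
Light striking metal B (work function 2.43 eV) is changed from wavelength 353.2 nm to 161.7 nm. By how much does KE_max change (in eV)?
4.1572 eV

Using Einstein's equation: KE_max = hc/λ - φ

For λ₁ = 353.2 nm:
KE₁ = hc/λ₁ - φ = 3.5103 - 2.43 = 1.0803 eV

For λ₂ = 161.7 nm:
KE₂ = hc/λ₂ - φ = 7.6675 - 2.43 = 5.2375 eV

Change in KE:
ΔKE = KE₂ - KE₁ = 5.2375 - 1.0803 = 4.1572 eV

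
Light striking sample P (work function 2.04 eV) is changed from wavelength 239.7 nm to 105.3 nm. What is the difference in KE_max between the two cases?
6.6019 eV

Using Einstein's equation: KE_max = hc/λ - φ

For λ₁ = 239.7 nm:
KE₁ = hc/λ₁ - φ = 5.1725 - 2.04 = 3.1325 eV

For λ₂ = 105.3 nm:
KE₂ = hc/λ₂ - φ = 11.7744 - 2.04 = 9.7344 eV

Change in KE:
ΔKE = KE₂ - KE₁ = 9.7344 - 3.1325 = 6.6019 eV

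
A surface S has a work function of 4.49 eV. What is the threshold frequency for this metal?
1.0857e+15 Hz

The threshold frequency is when the photon energy equals the work function:
hf₀ = φ

Solving for f₀:
f₀ = φ/h = (4.49 eV × 1.602×10⁻¹⁹ J/eV) / (6.626×10⁻³⁴ J·s)
f₀ = 1.0857e+15 Hz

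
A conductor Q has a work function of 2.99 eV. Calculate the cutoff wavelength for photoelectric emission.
414.66 nm

The threshold wavelength is when the photon energy equals the work function:
hc/λ₀ = φ

Solving for λ₀:
λ₀ = hc/φ = (6.626×10⁻³⁴ J·s)(3×10⁸ m/s) / (2.99 eV × 1.602×10⁻¹⁹ J/eV)
λ₀ = 414.66 nm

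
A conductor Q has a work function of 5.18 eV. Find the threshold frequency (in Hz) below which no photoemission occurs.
1.2525e+15 Hz

The threshold frequency is when the photon energy equals the work function:
hf₀ = φ

Solving for f₀:
f₀ = φ/h = (5.18 eV × 1.602×10⁻¹⁹ J/eV) / (6.626×10⁻³⁴ J·s)
f₀ = 1.2525e+15 Hz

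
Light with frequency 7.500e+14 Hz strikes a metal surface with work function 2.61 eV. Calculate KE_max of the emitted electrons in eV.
0.4918 eV

Using Einstein's photoelectric equation: KE_max = hf - φ

First, calculate the photon energy:
E_photon = hf = (6.626×10⁻³⁴ J·s)(7.500e+14 Hz)
E_photon = 3.1018 eV

Then, the maximum kinetic energy:
KE_max = E_photon - φ = 3.1018 eV - 2.61 eV = 0.4918 eV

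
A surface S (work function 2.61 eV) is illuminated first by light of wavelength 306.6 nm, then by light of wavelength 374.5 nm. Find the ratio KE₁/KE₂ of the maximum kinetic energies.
2.0464

Using Einstein's equation: KE_max = hc/λ - φ

For λ₁ = 306.6 nm:
E₁ = hc/λ₁ = 4.0438 eV
KE₁ = E₁ - φ = 4.0438 - 2.61 = 1.4338 eV

For λ₂ = 374.5 nm:
E₂ = hc/λ₂ = 3.3107 eV
KE₂ = E₂ - φ = 3.3107 - 2.61 = 0.7007 eV

Ratio: KE₁/KE₂ = 1.4338/0.7007 = 2.0464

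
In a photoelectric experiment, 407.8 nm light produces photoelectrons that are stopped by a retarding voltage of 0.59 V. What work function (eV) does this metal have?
2.45 eV

The stopping potential gives the maximum kinetic energy: KE_max = eV_s = 0.59 eV

From Einstein's photoelectric equation: KE_max = hc/λ - φ
Rearranging: φ = hc/λ - KE_max

Calculate photon energy:
E_photon = hc/λ = (6.626×10⁻³⁴ J·s)(3×10⁸ m/s) / (407.8×10⁻⁹ m) = 3.0403 eV

Therefore:
φ = 3.0403 - 0.59 = 2.45 eV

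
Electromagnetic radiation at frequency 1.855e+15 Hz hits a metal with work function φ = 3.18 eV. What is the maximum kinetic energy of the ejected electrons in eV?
4.4917 eV

Using Einstein's photoelectric equation: KE_max = hf - φ

First, calculate the photon energy:
E_photon = hf = (6.626×10⁻³⁴ J·s)(1.855e+15 Hz)
E_photon = 7.6717 eV

Then, the maximum kinetic energy:
KE_max = E_photon - φ = 7.6717 eV - 3.18 eV = 4.4917 eV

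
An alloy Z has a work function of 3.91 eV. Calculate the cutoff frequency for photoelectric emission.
9.4543e+14 Hz

The threshold frequency is when the photon energy equals the work function:
hf₀ = φ

Solving for f₀:
f₀ = φ/h = (3.91 eV × 1.602×10⁻¹⁹ J/eV) / (6.626×10⁻³⁴ J·s)
f₀ = 9.4543e+14 Hz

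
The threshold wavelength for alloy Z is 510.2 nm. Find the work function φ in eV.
2.43 eV

At the threshold wavelength, photon energy equals work function:
φ = hc/λ₀

Calculating:
φ = (6.626×10⁻³⁴ J·s)(3×10⁸ m/s) / (510.2×10⁻⁹ m)
φ = 2.43 eV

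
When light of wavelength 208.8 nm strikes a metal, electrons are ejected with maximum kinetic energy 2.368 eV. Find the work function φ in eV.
3.57 eV

From Einstein's photoelectric equation: KE_max = hf - φ = hc/λ - φ

Rearranging for φ:
φ = hc/λ - KE_max

Calculate photon energy:
E_photon = hc/λ = 5.9379 eV

Therefore:
φ = 5.9379 - 2.368 = 3.57 eV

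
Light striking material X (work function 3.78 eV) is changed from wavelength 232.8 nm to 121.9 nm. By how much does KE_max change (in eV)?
4.8452 eV

Using Einstein's equation: KE_max = hc/λ - φ

For λ₁ = 232.8 nm:
KE₁ = hc/λ₁ - φ = 5.3258 - 3.78 = 1.5458 eV

For λ₂ = 121.9 nm:
KE₂ = hc/λ₂ - φ = 10.1710 - 3.78 = 6.3910 eV

Change in KE:
ΔKE = KE₂ - KE₁ = 6.3910 - 1.5458 = 4.8452 eV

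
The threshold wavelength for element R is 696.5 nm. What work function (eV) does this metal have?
1.78 eV

At the threshold wavelength, photon energy equals work function:
φ = hc/λ₀

Calculating:
φ = (6.626×10⁻³⁴ J·s)(3×10⁸ m/s) / (696.5×10⁻⁹ m)
φ = 1.78 eV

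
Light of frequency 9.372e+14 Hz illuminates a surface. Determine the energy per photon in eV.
3.8759 eV

Using E = hf:

E = hf = (6.626×10⁻³⁴ J·s)(9.372e+14 Hz)
E = 3.8759 eV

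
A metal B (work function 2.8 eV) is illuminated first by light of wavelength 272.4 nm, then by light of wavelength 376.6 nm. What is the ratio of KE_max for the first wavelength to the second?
3.5586

Using Einstein's equation: KE_max = hc/λ - φ

For λ₁ = 272.4 nm:
E₁ = hc/λ₁ = 4.5515 eV
KE₁ = E₁ - φ = 4.5515 - 2.8 = 1.7515 eV

For λ₂ = 376.6 nm:
E₂ = hc/λ₂ = 3.2922 eV
KE₂ = E₂ - φ = 3.2922 - 2.8 = 0.4922 eV

Ratio: KE₁/KE₂ = 1.7515/0.4922 = 3.5586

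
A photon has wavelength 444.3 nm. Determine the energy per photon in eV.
2.7906 eV

Using E = hf = hc/λ:

E = hc/λ = (6.626×10⁻³⁴ J·s)(3×10⁸ m/s) / (444.3×10⁻⁹ m)
E = 2.7906 eV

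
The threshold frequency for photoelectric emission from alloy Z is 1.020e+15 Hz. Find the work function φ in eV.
4.22 eV

At the threshold frequency, photon energy equals work function:
φ = hf₀

Calculating:
φ = (6.626×10⁻³⁴ J·s)(1.020e+15 Hz)
φ = 4.22 eV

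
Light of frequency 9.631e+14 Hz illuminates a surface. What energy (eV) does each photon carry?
3.9831 eV

Using E = hf:

E = hf = (6.626×10⁻³⁴ J·s)(9.631e+14 Hz)
E = 3.9831 eV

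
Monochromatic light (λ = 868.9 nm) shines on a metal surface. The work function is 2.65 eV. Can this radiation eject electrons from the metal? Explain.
No

For photoemission, the photon energy must exceed the work function.

Photon energy: E = hc/λ = 1.4269 eV
Work function: φ = 2.65 eV

Since E_photon (1.4269 eV) < φ (2.65 eV), photoemission will NOT occur.
The threshold wavelength is λ₀ = hc/φ = 467.9 nm.
Since 868.9 nm > 467.9 nm, the photons lack sufficient energy.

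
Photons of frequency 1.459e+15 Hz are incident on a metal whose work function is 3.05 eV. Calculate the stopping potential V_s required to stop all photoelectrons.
2.9839 V

The stopping potential V_s satisfies: eV_s = KE_max

First, find KE_max using Einstein's equation:
E_photon = hf = (6.626×10⁻³⁴ J·s)(1.459e+15 Hz) = 6.0339 eV
KE_max = E_photon - φ = 6.0339 - 3.05 = 2.9839 eV

Since eV_s = KE_max:
V_s = KE_max/e = 2.9839 V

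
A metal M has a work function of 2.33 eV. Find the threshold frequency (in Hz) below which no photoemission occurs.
5.6339e+14 Hz

The threshold frequency is when the photon energy equals the work function:
hf₀ = φ

Solving for f₀:
f₀ = φ/h = (2.33 eV × 1.602×10⁻¹⁹ J/eV) / (6.626×10⁻³⁴ J·s)
f₀ = 5.6339e+14 Hz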